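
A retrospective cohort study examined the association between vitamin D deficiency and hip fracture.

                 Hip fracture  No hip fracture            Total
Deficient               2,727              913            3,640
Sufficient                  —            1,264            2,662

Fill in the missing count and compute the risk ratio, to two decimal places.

1.43

The missing cell is in the unexposed row: 2662 − 1264 = 1398.
So a = 2727, b = 913, c = 1398, d = 1264.
RR = [a/(a+b)] / [c/(c+d)] = (2727/3640) / (1398/2662) = 0.74918/0.52517 = 1.42654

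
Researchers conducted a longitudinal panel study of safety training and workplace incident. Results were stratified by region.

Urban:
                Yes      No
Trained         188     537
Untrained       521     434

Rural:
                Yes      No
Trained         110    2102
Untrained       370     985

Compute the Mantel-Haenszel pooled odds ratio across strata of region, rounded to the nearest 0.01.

0.21

OR_MH = Σ(aᵢdᵢ/nᵢ) / Σ(bᵢcᵢ/nᵢ), where nᵢ is the stratum total.
Stratum 1 (Urban): n = 1680; a·d/n = 188·434/1680 = 48.5667; b·c/n = 537·521/1680 = 166.5339
Stratum 2 (Rural): n = 3567; a·d/n = 110·985/3567 = 30.3757; b·c/n = 2102·370/3567 = 218.0376
OR_MH = (48.5667 + 30.3757) / (166.5339 + 218.0376) = 78.9423 / 384.5715 = 0.20527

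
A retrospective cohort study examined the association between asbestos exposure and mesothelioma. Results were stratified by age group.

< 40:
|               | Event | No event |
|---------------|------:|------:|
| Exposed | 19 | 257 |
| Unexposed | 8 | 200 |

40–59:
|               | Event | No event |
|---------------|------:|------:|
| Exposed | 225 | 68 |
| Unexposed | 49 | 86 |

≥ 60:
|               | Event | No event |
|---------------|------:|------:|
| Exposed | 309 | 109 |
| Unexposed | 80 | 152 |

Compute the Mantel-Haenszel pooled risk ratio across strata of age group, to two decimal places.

2.12

RR_MH = Σ(aᵢ·n₀ᵢ/nᵢ) / Σ(cᵢ·n₁ᵢ/nᵢ), with n₁ᵢ = aᵢ+bᵢ (exposed), n₀ᵢ = cᵢ+dᵢ (unexposed), nᵢ = n₁ᵢ+n₀ᵢ.
Stratum 1 (< 40): n₁ = 276, n₀ = 208, n = 484; a·n₀/n = 19·208/484 = 8.1653; c·n₁/n = 8·276/484 = 4.5620
Stratum 2 (40–59): n₁ = 293, n₀ = 135, n = 428; a·n₀/n = 225·135/428 = 70.9696; c·n₁/n = 49·293/428 = 33.5444
Stratum 3 (≥ 60): n₁ = 418, n₀ = 232, n = 650; a·n₀/n = 309·232/650 = 110.2892; c·n₁/n = 80·418/650 = 51.4462
RR_MH = (8.1653 + 70.9696 + 110.2892) / (4.5620 + 33.5444 + 51.4462) = 189.4241 / 89.5525 = 2.11523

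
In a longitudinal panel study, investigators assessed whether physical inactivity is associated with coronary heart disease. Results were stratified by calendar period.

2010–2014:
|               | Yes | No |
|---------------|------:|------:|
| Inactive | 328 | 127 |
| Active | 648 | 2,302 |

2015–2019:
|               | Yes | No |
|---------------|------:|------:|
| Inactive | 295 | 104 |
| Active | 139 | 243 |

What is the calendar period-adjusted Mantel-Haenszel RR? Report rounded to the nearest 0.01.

2.72

RR_MH = Σ(aᵢ·n₀ᵢ/nᵢ) / Σ(cᵢ·n₁ᵢ/nᵢ), with n₁ᵢ = aᵢ+bᵢ (exposed), n₀ᵢ = cᵢ+dᵢ (unexposed), nᵢ = n₁ᵢ+n₀ᵢ.
Stratum 1 (2010–2014): n₁ = 455, n₀ = 2950, n = 3405; a·n₀/n = 328·2950/3405 = 284.1703; c·n₁/n = 648·455/3405 = 86.5903
Stratum 2 (2015–2019): n₁ = 399, n₀ = 382, n = 781; a·n₀/n = 295·382/781 = 144.2894; c·n₁/n = 139·399/781 = 71.0128
RR_MH = (284.1703 + 144.2894) / (86.5903 + 71.0128) = 428.4597 / 157.6031 = 2.71860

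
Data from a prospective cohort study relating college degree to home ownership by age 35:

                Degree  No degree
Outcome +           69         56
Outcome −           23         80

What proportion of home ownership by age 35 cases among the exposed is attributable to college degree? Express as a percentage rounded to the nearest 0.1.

Reading the table with exposure as columns: a = 69 (Degree, case), b = 23 (Degree, non-case), c = 56 (No degree, case), d = 80.
Risk in exposed = 69/92 = 0.75000; risk in unexposed = 56/136 = 0.41176.
RR = 0.75000/0.41176 = 1.82143
AR% = (RR − 1)/RR × 100 = (1.82143 − 1)/1.82143 × 100 = 45.0980%

45.1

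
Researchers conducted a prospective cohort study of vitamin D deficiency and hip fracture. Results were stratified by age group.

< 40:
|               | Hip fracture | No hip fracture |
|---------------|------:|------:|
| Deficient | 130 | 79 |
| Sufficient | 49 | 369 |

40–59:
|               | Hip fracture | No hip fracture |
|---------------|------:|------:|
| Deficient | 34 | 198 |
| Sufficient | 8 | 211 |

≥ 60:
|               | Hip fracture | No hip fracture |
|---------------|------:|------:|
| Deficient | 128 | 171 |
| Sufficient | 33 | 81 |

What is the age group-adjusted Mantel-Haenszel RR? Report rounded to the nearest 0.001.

3.124

RR_MH = Σ(aᵢ·n₀ᵢ/nᵢ) / Σ(cᵢ·n₁ᵢ/nᵢ), with n₁ᵢ = aᵢ+bᵢ (exposed), n₀ᵢ = cᵢ+dᵢ (unexposed), nᵢ = n₁ᵢ+n₀ᵢ.
Stratum 1 (< 40): n₁ = 209, n₀ = 418, n = 627; a·n₀/n = 130·418/627 = 86.6667; c·n₁/n = 49·209/627 = 16.3333
Stratum 2 (40–59): n₁ = 232, n₀ = 219, n = 451; a·n₀/n = 34·219/451 = 16.5100; c·n₁/n = 8·232/451 = 4.1153
Stratum 3 (≥ 60): n₁ = 299, n₀ = 114, n = 413; a·n₀/n = 128·114/413 = 35.3317; c·n₁/n = 33·299/413 = 23.8910
RR_MH = (86.6667 + 16.5100 + 35.3317) / (16.3333 + 4.1153 + 23.8910) = 138.5084 / 44.3397 = 3.12380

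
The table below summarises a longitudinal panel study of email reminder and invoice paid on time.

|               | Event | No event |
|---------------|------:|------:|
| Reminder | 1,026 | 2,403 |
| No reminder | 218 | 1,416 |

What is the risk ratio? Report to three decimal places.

Cells: a = 1026, b = 2403, c = 218, d = 1416.
Risk in exposed = 1026/3429 = 0.29921; risk in unexposed = 218/1634 = 0.13341.
RR = 0.29921 / 0.13341 = 2.24272
The risk among the exposed is 2.24 times that among the unexposed.

2.243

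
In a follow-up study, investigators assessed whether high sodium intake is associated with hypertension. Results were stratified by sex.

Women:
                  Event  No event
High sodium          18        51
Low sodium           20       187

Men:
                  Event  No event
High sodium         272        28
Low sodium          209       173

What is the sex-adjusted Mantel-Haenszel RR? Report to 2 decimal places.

RR_MH = Σ(aᵢ·n₀ᵢ/nᵢ) / Σ(cᵢ·n₁ᵢ/nᵢ), with n₁ᵢ = aᵢ+bᵢ (exposed), n₀ᵢ = cᵢ+dᵢ (unexposed), nᵢ = n₁ᵢ+n₀ᵢ.
Stratum 1 (Women): n₁ = 69, n₀ = 207, n = 276; a·n₀/n = 18·207/276 = 13.5000; c·n₁/n = 20·69/276 = 5.0000
Stratum 2 (Men): n₁ = 300, n₀ = 382, n = 682; a·n₀/n = 272·382/682 = 152.3519; c·n₁/n = 209·300/682 = 91.9355
RR_MH = (13.5000 + 152.3519) / (5.0000 + 91.9355) = 165.8519 / 96.9355 = 1.71095

1.71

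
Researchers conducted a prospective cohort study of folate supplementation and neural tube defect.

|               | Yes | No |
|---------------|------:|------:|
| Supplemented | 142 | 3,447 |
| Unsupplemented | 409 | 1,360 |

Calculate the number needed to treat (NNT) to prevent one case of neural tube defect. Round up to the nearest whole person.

Risk in treated group = 142/3589 = 0.03957; risk in control = 409/1769 = 0.23120.
Absolute risk reduction = 0.23120 − 0.03957 = 0.19164
NNT = 1 / ARR = 1 / 0.19164 = 5.218 → round up → 6

6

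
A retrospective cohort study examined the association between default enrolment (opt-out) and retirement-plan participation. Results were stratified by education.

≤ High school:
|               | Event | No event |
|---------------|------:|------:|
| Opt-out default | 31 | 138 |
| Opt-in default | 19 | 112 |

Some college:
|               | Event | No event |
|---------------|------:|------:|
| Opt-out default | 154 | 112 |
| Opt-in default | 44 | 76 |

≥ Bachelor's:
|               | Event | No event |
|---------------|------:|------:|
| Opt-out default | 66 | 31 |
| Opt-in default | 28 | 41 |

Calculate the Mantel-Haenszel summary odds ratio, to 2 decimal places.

2.18

OR_MH = Σ(aᵢdᵢ/nᵢ) / Σ(bᵢcᵢ/nᵢ), where nᵢ is the stratum total.
Stratum 1 (≤ High school): n = 300; a·d/n = 31·112/300 = 11.5733; b·c/n = 138·19/300 = 8.7400
Stratum 2 (Some college): n = 386; a·d/n = 154·76/386 = 30.3212; b·c/n = 112·44/386 = 12.7668
Stratum 3 (≥ Bachelor's): n = 166; a·d/n = 66·41/166 = 16.3012; b·c/n = 31·28/166 = 5.2289
OR_MH = (11.5733 + 30.3212 + 16.3012) / (8.7400 + 12.7668 + 5.2289) = 58.1958 / 26.7358 = 2.17670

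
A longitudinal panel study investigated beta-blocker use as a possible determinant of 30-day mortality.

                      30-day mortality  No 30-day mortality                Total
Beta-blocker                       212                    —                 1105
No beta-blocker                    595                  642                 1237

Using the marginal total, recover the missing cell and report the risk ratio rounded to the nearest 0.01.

0.40

The missing cell is in the exposed row: 1105 − 212 = 893.
So a = 212, b = 893, c = 595, d = 642.
RR = [a/(a+b)] / [c/(c+d)] = (212/1105) / (595/1237) = 0.19186/0.48100 = 0.39887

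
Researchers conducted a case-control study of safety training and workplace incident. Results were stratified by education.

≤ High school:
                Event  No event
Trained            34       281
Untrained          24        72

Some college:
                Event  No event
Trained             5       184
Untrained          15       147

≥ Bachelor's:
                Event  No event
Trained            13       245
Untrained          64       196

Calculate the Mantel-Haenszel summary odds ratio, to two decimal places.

OR_MH = Σ(aᵢdᵢ/nᵢ) / Σ(bᵢcᵢ/nᵢ), where nᵢ is the stratum total.
Stratum 1 (≤ High school): n = 411; a·d/n = 34·72/411 = 5.9562; b·c/n = 281·24/411 = 16.4088
Stratum 2 (Some college): n = 351; a·d/n = 5·147/351 = 2.0940; b·c/n = 184·15/351 = 7.8632
Stratum 3 (≥ Bachelor's): n = 518; a·d/n = 13·196/518 = 4.9189; b·c/n = 245·64/518 = 30.2703
OR_MH = (5.9562 + 2.0940 + 4.9189) / (16.4088 + 7.8632 + 30.2703) = 12.9691 / 54.5423 = 0.23778

0.24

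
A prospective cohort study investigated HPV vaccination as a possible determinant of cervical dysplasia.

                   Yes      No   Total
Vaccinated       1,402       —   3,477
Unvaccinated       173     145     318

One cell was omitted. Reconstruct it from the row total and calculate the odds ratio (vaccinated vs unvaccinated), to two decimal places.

The missing cell is in the exposed row: 3477 − 1402 = 2075.
So a = 1402, b = 2075, c = 173, d = 145.
OR = (a·d)/(b·c) = (1402 × 145) / (2075 × 173) = 203290 / 358975 = 0.56631

0.57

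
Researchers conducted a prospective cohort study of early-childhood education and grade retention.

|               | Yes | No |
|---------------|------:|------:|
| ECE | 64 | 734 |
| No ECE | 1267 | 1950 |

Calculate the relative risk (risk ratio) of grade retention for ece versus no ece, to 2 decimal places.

Cells: a = 64, b = 734, c = 1267, d = 1950.
Risk in exposed = 64/798 = 0.08020; risk in unexposed = 1267/3217 = 0.39385.
RR = 0.08020 / 0.39385 = 0.20363
The risk is 80% lower among the exposed than among the unexposed.

0.20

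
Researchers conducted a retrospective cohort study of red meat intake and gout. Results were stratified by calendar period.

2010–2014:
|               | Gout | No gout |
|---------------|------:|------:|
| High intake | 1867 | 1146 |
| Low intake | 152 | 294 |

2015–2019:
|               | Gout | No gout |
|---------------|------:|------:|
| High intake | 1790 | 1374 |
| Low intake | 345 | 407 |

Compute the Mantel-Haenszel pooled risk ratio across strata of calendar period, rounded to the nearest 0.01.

RR_MH = Σ(aᵢ·n₀ᵢ/nᵢ) / Σ(cᵢ·n₁ᵢ/nᵢ), with n₁ᵢ = aᵢ+bᵢ (exposed), n₀ᵢ = cᵢ+dᵢ (unexposed), nᵢ = n₁ᵢ+n₀ᵢ.
Stratum 1 (2010–2014): n₁ = 3013, n₀ = 446, n = 3459; a·n₀/n = 1867·446/3459 = 240.7291; c·n₁/n = 152·3013/3459 = 132.4013
Stratum 2 (2015–2019): n₁ = 3164, n₀ = 752, n = 3916; a·n₀/n = 1790·752/3916 = 343.7385; c·n₁/n = 345·3164/3916 = 278.7487
RR_MH = (240.7291 + 343.7385) / (132.4013 + 278.7487) = 584.4676 / 411.1500 = 1.42154

1.42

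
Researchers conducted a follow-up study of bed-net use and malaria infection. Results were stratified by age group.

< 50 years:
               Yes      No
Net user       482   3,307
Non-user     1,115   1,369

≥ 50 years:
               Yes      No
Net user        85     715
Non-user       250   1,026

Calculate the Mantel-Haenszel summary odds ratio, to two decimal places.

0.22

OR_MH = Σ(aᵢdᵢ/nᵢ) / Σ(bᵢcᵢ/nᵢ), where nᵢ is the stratum total.
Stratum 1 (< 50 years): n = 6273; a·d/n = 482·1369/6273 = 105.1902; b·c/n = 3307·1115/6273 = 587.8057
Stratum 2 (≥ 50 years): n = 2076; a·d/n = 85·1026/2076 = 42.0087; b·c/n = 715·250/2076 = 86.1031
OR_MH = (105.1902 + 42.0087) / (587.8057 + 86.1031) = 147.1989 / 673.9088 = 0.21843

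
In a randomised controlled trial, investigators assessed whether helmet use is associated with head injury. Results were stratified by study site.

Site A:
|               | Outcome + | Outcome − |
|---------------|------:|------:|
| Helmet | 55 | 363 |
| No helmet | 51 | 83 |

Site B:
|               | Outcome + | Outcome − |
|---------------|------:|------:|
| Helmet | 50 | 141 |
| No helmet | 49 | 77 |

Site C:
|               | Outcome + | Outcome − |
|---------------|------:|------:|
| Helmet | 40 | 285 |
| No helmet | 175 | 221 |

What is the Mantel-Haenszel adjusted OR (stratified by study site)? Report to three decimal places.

OR_MH = Σ(aᵢdᵢ/nᵢ) / Σ(bᵢcᵢ/nᵢ), where nᵢ is the stratum total.
Stratum 1 (Site A): n = 552; a·d/n = 55·83/552 = 8.2699; b·c/n = 363·51/552 = 33.5380
Stratum 2 (Site B): n = 317; a·d/n = 50·77/317 = 12.1451; b·c/n = 141·49/317 = 21.7950
Stratum 3 (Site C): n = 721; a·d/n = 40·221/721 = 12.2607; b·c/n = 285·175/721 = 69.1748
OR_MH = (8.2699 + 12.1451 + 12.2607) / (33.5380 + 21.7950 + 69.1748) = 32.6758 / 124.5078 = 0.26244

0.262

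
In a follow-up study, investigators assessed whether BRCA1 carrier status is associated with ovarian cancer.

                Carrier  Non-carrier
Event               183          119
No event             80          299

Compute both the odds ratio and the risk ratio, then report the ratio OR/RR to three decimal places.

2.352

Reading the table with exposure as columns: a = 183 (Carrier, case), b = 80 (Carrier, non-case), c = 119 (Non-carrier, case), d = 299.
OR = (183·299)/(80·119) = 54717/9520 = 5.74758
Risk in exposed = 183/263 = 0.69582; risk in unexposed = 119/418 = 0.28469; RR = 2.44413
OR/RR = 5.74758 / 2.44413 = 2.35158
The outcome is not rare, so the OR lies further from 1 than the RR.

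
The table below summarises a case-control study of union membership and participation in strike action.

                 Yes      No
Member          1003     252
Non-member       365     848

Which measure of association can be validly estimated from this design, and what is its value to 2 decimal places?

9.25

Cells: a = 1003, b = 252, c = 365, d = 848.
This is a case-control study: participants were sampled on outcome status, so risks in the source population cannot be estimated directly — relative risk is not valid here. The odds ratio is the appropriate measure.
OR = (a·d)/(b·c) = (1003 × 848) / (252 × 365) = 850544 / 91980 = 9.24705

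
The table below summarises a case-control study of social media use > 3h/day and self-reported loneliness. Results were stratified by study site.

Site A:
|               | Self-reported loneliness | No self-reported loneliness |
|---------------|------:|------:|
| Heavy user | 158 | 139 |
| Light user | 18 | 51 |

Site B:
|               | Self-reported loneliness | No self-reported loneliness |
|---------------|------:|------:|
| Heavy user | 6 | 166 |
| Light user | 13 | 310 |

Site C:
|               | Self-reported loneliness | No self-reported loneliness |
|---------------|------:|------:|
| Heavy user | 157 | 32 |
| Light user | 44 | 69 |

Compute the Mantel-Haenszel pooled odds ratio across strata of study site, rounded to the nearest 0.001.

3.887

OR_MH = Σ(aᵢdᵢ/nᵢ) / Σ(bᵢcᵢ/nᵢ), where nᵢ is the stratum total.
Stratum 1 (Site A): n = 366; a·d/n = 158·51/366 = 22.0164; b·c/n = 139·18/366 = 6.8361
Stratum 2 (Site B): n = 495; a·d/n = 6·310/495 = 3.7576; b·c/n = 166·13/495 = 4.3596
Stratum 3 (Site C): n = 302; a·d/n = 157·69/302 = 35.8709; b·c/n = 32·44/302 = 4.6623
OR_MH = (22.0164 + 3.7576 + 35.8709) / (6.8361 + 4.3596 + 4.6623) = 61.6448 / 15.8579 = 3.88732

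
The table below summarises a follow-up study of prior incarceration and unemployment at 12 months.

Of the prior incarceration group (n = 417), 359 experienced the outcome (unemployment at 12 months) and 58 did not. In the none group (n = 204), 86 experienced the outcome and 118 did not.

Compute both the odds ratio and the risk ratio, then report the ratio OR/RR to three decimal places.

4.159

From the description: a = 359, b = 58, c = 86, d = 118.
OR = (359·118)/(58·86) = 42362/4988 = 8.49278
Risk in exposed = 359/417 = 0.86091; risk in unexposed = 86/204 = 0.42157; RR = 2.04216
OR/RR = 8.49278 / 2.04216 = 4.15872
The outcome is not rare, so the OR lies further from 1 than the RR.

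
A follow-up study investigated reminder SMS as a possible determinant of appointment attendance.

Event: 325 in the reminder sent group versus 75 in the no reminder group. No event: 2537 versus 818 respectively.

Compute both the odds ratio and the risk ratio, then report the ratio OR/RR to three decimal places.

1.033

From the description: a = 325, b = 2537, c = 75, d = 818.
OR = (325·818)/(2537·75) = 265850/190275 = 1.39719
Risk in exposed = 325/2862 = 0.11356; risk in unexposed = 75/893 = 0.08399; RR = 1.35208
OR/RR = 1.39719 / 1.35208 = 1.03336
The outcome is not rare, so the OR lies further from 1 than the RR.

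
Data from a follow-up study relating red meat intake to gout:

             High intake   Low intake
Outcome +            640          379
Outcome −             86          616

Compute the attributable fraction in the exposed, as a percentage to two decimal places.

56.79

Reading the table with exposure as columns: a = 640 (High intake, case), b = 86 (High intake, non-case), c = 379 (Low intake, case), d = 616.
Risk in exposed = 640/726 = 0.88154; risk in unexposed = 379/995 = 0.38090.
RR = 0.88154/0.38090 = 2.31434
AR% = (RR − 1)/RR × 100 = (2.31434 − 1)/2.31434 × 100 = 56.7911%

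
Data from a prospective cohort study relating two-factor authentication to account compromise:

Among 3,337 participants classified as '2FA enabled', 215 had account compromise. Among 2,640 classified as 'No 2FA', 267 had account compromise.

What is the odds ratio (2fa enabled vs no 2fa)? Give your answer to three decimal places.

0.612

From the description: a = 215, b = 3122, c = 267, d = 2373.
OR = (a·d)/(b·c) = (215 × 2373) / (3122 × 267) = 510195 / 833574 = 0.61206
Exposure is associated with lower odds of account compromise (OR = 0.61 < 1).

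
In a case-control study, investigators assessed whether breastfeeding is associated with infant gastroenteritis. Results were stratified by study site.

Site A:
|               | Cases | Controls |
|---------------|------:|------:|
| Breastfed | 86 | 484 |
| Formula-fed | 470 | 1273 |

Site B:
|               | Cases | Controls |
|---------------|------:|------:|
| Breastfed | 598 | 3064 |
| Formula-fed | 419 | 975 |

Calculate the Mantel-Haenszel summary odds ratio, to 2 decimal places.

0.46

OR_MH = Σ(aᵢdᵢ/nᵢ) / Σ(bᵢcᵢ/nᵢ), where nᵢ is the stratum total.
Stratum 1 (Site A): n = 2313; a·d/n = 86·1273/2313 = 47.3316; b·c/n = 484·470/2313 = 98.3485
Stratum 2 (Site B): n = 5056; a·d/n = 598·975/5056 = 115.3184; b·c/n = 3064·419/5056 = 253.9193
OR_MH = (47.3316 + 115.3184) / (98.3485 + 253.9193) = 162.6500 / 352.2678 = 0.46172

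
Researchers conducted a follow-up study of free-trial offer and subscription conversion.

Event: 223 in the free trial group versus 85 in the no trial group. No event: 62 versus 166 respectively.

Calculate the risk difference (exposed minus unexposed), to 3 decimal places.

0.444

From the description: a = 223, b = 62, c = 85, d = 166.
Risk in exposed = 223/285 = 0.782456; risk in unexposed = 85/251 = 0.338645.
Risk difference = 0.782456 − 0.338645 = 0.443811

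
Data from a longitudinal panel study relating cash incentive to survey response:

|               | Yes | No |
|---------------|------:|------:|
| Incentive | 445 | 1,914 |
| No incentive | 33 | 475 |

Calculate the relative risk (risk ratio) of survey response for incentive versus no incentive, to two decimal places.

2.90

Cells: a = 445, b = 1914, c = 33, d = 475.
Risk in exposed = 445/2359 = 0.18864; risk in unexposed = 33/508 = 0.06496.
RR = 0.18864 / 0.06496 = 2.90390
The risk among the exposed is 2.90 times that among the unexposed.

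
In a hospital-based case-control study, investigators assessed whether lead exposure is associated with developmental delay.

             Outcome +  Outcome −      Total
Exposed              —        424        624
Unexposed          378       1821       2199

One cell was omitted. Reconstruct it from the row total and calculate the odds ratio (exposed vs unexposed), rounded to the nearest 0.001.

The missing cell is in the exposed row: 624 − 424 = 200.
So a = 200, b = 424, c = 378, d = 1821.
OR = (a·d)/(b·c) = (200 × 1821) / (424 × 378) = 364200 / 160272 = 2.27239

2.272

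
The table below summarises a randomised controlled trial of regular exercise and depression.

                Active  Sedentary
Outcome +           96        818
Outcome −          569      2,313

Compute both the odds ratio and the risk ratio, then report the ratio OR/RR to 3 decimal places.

Reading the table with exposure as columns: a = 96 (Active, case), b = 569 (Active, non-case), c = 818 (Sedentary, case), d = 2313.
OR = (96·2313)/(569·818) = 222048/465442 = 0.47707
Risk in exposed = 96/665 = 0.14436; risk in unexposed = 818/3131 = 0.26126; RR = 0.55256
OR/RR = 0.47707 / 0.55256 = 0.86338
The outcome is not rare, so the OR lies further from 1 than the RR.

0.863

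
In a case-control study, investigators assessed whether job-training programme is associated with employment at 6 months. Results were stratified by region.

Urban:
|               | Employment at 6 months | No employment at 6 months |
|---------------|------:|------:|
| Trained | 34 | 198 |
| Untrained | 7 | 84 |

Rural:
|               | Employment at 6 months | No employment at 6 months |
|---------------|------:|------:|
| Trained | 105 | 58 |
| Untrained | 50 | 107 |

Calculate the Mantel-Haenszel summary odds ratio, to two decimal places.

3.29

OR_MH = Σ(aᵢdᵢ/nᵢ) / Σ(bᵢcᵢ/nᵢ), where nᵢ is the stratum total.
Stratum 1 (Urban): n = 323; a·d/n = 34·84/323 = 8.8421; b·c/n = 198·7/323 = 4.2910
Stratum 2 (Rural): n = 320; a·d/n = 105·107/320 = 35.1094; b·c/n = 58·50/320 = 9.0625
OR_MH = (8.8421 + 35.1094) / (4.2910 + 9.0625) = 43.9515 / 13.3535 = 3.29138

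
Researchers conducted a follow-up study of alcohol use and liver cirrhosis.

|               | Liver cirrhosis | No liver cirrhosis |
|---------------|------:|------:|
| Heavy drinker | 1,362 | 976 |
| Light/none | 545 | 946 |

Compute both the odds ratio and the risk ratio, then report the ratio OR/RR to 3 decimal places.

Cells: a = 1362, b = 976, c = 545, d = 946.
OR = (1362·946)/(976·545) = 1288452/531920 = 2.42227
Risk in exposed = 1362/2338 = 0.58255; risk in unexposed = 545/1491 = 0.36553; RR = 1.59373
OR/RR = 2.42227 / 1.59373 = 1.51988
The outcome is not rare, so the OR lies further from 1 than the RR.

1.520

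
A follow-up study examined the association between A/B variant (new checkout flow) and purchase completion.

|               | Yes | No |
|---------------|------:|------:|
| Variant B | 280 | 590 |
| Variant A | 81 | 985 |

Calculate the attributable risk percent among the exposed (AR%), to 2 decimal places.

76.39

Cells: a = 280, b = 590, c = 81, d = 985.
Risk in exposed = 280/870 = 0.32184; risk in unexposed = 81/1066 = 0.07598.
RR = 0.32184/0.07598 = 4.23556
AR% = (RR − 1)/RR × 100 = (4.23556 − 1)/4.23556 × 100 = 76.3904%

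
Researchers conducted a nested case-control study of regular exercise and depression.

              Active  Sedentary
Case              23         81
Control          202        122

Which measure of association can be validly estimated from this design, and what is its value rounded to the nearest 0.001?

Reading the table with exposure as columns: a = 23 (Active, case), b = 202 (Active, non-case), c = 81 (Sedentary, case), d = 122.
This is a nested case-control study: participants were sampled on outcome status, so risks in the source population cannot be estimated directly — relative risk is not valid here. The odds ratio is the appropriate measure.
OR = (a·d)/(b·c) = (23 × 122) / (202 × 81) = 2806 / 16362 = 0.17149

0.171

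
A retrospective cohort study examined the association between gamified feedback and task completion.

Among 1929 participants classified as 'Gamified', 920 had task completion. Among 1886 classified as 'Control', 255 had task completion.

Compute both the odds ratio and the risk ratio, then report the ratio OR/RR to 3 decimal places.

From the description: a = 920, b = 1009, c = 255, d = 1631.
OR = (920·1631)/(1009·255) = 1500520/257295 = 5.83191
Risk in exposed = 920/1929 = 0.47693; risk in unexposed = 255/1886 = 0.13521; RR = 3.52742
OR/RR = 5.83191 / 3.52742 = 1.65331
The outcome is not rare, so the OR lies further from 1 than the RR.

1.653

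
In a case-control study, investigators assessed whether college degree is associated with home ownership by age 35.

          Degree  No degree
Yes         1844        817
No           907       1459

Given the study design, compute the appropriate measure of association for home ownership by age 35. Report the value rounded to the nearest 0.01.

3.63

Reading the table with exposure as columns: a = 1844 (Degree, case), b = 907 (Degree, non-case), c = 817 (No degree, case), d = 1459.
This is a case-control study: participants were sampled on outcome status, so risks in the source population cannot be estimated directly — relative risk is not valid here. The odds ratio is the appropriate measure.
OR = (a·d)/(b·c) = (1844 × 1459) / (907 × 817) = 2690396 / 741019 = 3.63067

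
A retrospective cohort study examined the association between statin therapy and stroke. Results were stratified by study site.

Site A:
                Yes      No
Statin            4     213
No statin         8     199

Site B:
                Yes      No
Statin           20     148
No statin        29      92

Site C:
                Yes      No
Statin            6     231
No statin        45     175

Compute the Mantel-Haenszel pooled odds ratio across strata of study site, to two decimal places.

0.25

OR_MH = Σ(aᵢdᵢ/nᵢ) / Σ(bᵢcᵢ/nᵢ), where nᵢ is the stratum total.
Stratum 1 (Site A): n = 424; a·d/n = 4·199/424 = 1.8774; b·c/n = 213·8/424 = 4.0189
Stratum 2 (Site B): n = 289; a·d/n = 20·92/289 = 6.3668; b·c/n = 148·29/289 = 14.8512
Stratum 3 (Site C): n = 457; a·d/n = 6·175/457 = 2.2976; b·c/n = 231·45/457 = 22.7462
OR_MH = (1.8774 + 6.3668 + 2.2976) / (4.0189 + 14.8512 + 22.7462) = 10.5417 / 41.6162 = 0.25331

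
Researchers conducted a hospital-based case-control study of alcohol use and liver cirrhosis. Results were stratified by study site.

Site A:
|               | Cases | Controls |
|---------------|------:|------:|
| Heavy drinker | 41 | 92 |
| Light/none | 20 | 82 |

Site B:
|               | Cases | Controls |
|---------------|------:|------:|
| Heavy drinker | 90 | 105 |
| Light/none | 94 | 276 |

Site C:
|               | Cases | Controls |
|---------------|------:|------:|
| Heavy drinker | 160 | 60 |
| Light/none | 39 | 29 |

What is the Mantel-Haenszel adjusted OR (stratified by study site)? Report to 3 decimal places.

2.225

OR_MH = Σ(aᵢdᵢ/nᵢ) / Σ(bᵢcᵢ/nᵢ), where nᵢ is the stratum total.
Stratum 1 (Site A): n = 235; a·d/n = 41·82/235 = 14.3064; b·c/n = 92·20/235 = 7.8298
Stratum 2 (Site B): n = 565; a·d/n = 90·276/565 = 43.9646; b·c/n = 105·94/565 = 17.4690
Stratum 3 (Site C): n = 288; a·d/n = 160·29/288 = 16.1111; b·c/n = 60·39/288 = 8.1250
OR_MH = (14.3064 + 43.9646 + 16.1111) / (7.8298 + 17.4690 + 8.1250) = 74.3821 / 33.4238 = 2.22542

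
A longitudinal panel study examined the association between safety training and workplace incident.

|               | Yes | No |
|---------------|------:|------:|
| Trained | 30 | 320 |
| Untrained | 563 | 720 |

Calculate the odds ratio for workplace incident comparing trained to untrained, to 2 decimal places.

Cells: a = 30, b = 320, c = 563, d = 720.
OR = (a·d)/(b·c) = (30 × 720) / (320 × 563) = 21600 / 180160 = 0.11989
Exposure is associated with lower odds of workplace incident (OR = 0.12 < 1).

0.12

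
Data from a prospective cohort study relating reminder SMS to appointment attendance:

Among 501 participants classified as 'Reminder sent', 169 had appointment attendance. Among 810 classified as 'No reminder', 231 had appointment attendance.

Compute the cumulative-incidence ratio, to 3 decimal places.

From the description: a = 169, b = 332, c = 231, d = 579.
Risk in exposed = 169/501 = 0.33733; risk in unexposed = 231/810 = 0.28519.
RR = 0.33733 / 0.28519 = 1.18283
The risk among the exposed is 1.18 times that among the unexposed.

1.183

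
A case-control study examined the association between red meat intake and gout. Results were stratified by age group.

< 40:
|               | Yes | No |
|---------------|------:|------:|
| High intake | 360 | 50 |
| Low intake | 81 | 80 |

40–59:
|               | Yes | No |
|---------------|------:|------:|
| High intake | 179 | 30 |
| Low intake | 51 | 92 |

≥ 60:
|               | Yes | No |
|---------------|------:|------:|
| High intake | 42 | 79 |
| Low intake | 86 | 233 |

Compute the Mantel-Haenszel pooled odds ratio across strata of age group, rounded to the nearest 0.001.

OR_MH = Σ(aᵢdᵢ/nᵢ) / Σ(bᵢcᵢ/nᵢ), where nᵢ is the stratum total.
Stratum 1 (< 40): n = 571; a·d/n = 360·80/571 = 50.4378; b·c/n = 50·81/571 = 7.0928
Stratum 2 (40–59): n = 352; a·d/n = 179·92/352 = 46.7841; b·c/n = 30·51/352 = 4.3466
Stratum 3 (≥ 60): n = 440; a·d/n = 42·233/440 = 22.2409; b·c/n = 79·86/440 = 15.4409
OR_MH = (50.4378 + 46.7841 + 22.2409) / (7.0928 + 4.3466 + 15.4409) = 119.4628 / 26.8803 = 4.44425

4.444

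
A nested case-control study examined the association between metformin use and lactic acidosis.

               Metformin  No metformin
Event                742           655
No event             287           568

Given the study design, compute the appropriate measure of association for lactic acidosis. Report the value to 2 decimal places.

Reading the table with exposure as columns: a = 742 (Metformin, case), b = 287 (Metformin, non-case), c = 655 (No metformin, case), d = 568.
This is a nested case-control study: participants were sampled on outcome status, so risks in the source population cannot be estimated directly — relative risk is not valid here. The odds ratio is the appropriate measure.
OR = (a·d)/(b·c) = (742 × 568) / (287 × 655) = 421456 / 187985 = 2.24197

2.24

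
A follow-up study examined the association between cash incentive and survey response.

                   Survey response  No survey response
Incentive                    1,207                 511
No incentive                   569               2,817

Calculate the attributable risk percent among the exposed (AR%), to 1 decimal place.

76.1

Cells: a = 1207, b = 511, c = 569, d = 2817.
Risk in exposed = 1207/1718 = 0.70256; risk in unexposed = 569/3386 = 0.16804.
RR = 0.70256/0.16804 = 4.18079
AR% = (RR − 1)/RR × 100 = (4.18079 − 1)/4.18079 × 100 = 76.0811%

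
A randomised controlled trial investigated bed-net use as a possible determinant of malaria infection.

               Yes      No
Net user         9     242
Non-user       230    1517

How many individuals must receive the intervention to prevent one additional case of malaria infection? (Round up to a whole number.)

Risk in treated group = 9/251 = 0.03586; risk in control = 230/1747 = 0.13165.
Absolute risk reduction = 0.13165 − 0.03586 = 0.09580
NNT = 1 / ARR = 1 / 0.09580 = 10.439 → round up → 11

11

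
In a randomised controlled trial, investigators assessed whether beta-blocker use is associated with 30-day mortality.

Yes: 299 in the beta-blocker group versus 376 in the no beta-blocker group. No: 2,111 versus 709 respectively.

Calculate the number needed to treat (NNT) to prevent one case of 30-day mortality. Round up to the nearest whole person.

Risk in treated group = 299/2410 = 0.12407; risk in control = 376/1085 = 0.34654.
Absolute risk reduction = 0.34654 − 0.12407 = 0.22248
NNT = 1 / ARR = 1 / 0.22248 = 4.495 → round up → 5

5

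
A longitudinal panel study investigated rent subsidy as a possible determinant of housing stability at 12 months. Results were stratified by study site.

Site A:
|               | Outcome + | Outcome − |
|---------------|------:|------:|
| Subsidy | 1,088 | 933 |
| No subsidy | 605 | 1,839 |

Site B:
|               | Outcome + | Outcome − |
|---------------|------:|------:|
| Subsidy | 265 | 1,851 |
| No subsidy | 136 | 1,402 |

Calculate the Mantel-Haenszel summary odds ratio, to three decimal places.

OR_MH = Σ(aᵢdᵢ/nᵢ) / Σ(bᵢcᵢ/nᵢ), where nᵢ is the stratum total.
Stratum 1 (Site A): n = 4465; a·d/n = 1088·1839/4465 = 448.1147; b·c/n = 933·605/4465 = 126.4199
Stratum 2 (Site B): n = 3654; a·d/n = 265·1402/3654 = 101.6776; b·c/n = 1851·136/3654 = 68.8933
OR_MH = (448.1147 + 101.6776) / (126.4199 + 68.8933) = 549.7923 / 195.3132 = 2.81493

2.815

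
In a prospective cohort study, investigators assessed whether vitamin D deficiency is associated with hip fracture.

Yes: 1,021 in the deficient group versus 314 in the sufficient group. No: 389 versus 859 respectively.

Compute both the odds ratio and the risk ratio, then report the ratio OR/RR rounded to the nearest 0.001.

From the description: a = 1021, b = 389, c = 314, d = 859.
OR = (1021·859)/(389·314) = 877039/122146 = 7.18025
Risk in exposed = 1021/1410 = 0.72411; risk in unexposed = 314/1173 = 0.26769; RR = 2.70505
OR/RR = 7.18025 / 2.70505 = 2.65439
The outcome is not rare, so the OR lies further from 1 than the RR.

2.654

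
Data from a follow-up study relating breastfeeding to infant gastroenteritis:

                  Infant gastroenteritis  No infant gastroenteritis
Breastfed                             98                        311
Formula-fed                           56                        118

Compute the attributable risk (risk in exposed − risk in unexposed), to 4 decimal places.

-0.0822

Cells: a = 98, b = 311, c = 56, d = 118.
Risk in exposed = 98/409 = 0.239609; risk in unexposed = 56/174 = 0.321839.
Risk difference = 0.239609 − 0.321839 = -0.082230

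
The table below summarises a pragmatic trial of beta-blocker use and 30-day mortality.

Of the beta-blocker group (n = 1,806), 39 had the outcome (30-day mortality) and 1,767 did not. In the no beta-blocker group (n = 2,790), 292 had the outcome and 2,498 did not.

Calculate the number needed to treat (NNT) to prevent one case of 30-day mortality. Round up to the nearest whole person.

Risk in treated group = 39/1806 = 0.02159; risk in control = 292/2790 = 0.10466.
Absolute risk reduction = 0.10466 − 0.02159 = 0.08306
NNT = 1 / ARR = 1 / 0.08306 = 12.039 → round up → 13

13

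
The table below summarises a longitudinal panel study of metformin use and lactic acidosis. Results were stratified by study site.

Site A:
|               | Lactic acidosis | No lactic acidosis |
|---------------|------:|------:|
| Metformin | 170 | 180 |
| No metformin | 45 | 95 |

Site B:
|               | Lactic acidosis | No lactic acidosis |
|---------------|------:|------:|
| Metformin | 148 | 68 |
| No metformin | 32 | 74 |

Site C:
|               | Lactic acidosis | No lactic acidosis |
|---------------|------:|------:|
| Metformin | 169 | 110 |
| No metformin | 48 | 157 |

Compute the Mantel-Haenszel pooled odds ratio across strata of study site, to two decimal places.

3.56

OR_MH = Σ(aᵢdᵢ/nᵢ) / Σ(bᵢcᵢ/nᵢ), where nᵢ is the stratum total.
Stratum 1 (Site A): n = 490; a·d/n = 170·95/490 = 32.9592; b·c/n = 180·45/490 = 16.5306
Stratum 2 (Site B): n = 322; a·d/n = 148·74/322 = 34.0124; b·c/n = 68·32/322 = 6.7578
Stratum 3 (Site C): n = 484; a·d/n = 169·157/484 = 54.8202; b·c/n = 110·48/484 = 10.9091
OR_MH = (32.9592 + 34.0124 + 54.8202) / (16.5306 + 6.7578 + 10.9091) = 121.7919 / 34.1975 = 3.56143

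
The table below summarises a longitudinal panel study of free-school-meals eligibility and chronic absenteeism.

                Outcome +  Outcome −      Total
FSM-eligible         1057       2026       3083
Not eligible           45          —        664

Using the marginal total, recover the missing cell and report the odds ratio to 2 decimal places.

7.18

The missing cell is in the unexposed row: 664 − 45 = 619.
So a = 1057, b = 2026, c = 45, d = 619.
OR = (a·d)/(b·c) = (1057 × 619) / (2026 × 45) = 654283 / 91170 = 7.17652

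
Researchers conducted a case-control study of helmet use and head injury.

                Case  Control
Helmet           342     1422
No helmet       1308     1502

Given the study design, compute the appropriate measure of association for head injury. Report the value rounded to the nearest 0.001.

0.276

Cells: a = 342, b = 1422, c = 1308, d = 1502.
This is a case-control study: participants were sampled on outcome status, so risks in the source population cannot be estimated directly — relative risk is not valid here. The odds ratio is the appropriate measure.
OR = (a·d)/(b·c) = (342 × 1502) / (1422 × 1308) = 513684 / 1859976 = 0.27618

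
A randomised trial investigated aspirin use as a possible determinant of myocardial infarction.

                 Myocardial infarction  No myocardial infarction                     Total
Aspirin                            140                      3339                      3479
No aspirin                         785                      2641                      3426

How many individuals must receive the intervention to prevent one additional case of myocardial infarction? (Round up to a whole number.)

Risk in treated group = 140/3479 = 0.04024; risk in control = 785/3426 = 0.22913.
Absolute risk reduction = 0.22913 − 0.04024 = 0.18889
NNT = 1 / ARR = 1 / 0.18889 = 5.294 → round up → 6

6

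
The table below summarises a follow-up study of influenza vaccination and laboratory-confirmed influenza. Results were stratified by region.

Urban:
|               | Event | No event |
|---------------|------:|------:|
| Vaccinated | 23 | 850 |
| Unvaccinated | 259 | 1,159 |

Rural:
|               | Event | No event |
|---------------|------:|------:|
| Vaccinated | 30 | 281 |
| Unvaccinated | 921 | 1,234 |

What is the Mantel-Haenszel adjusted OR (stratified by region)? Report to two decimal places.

OR_MH = Σ(aᵢdᵢ/nᵢ) / Σ(bᵢcᵢ/nᵢ), where nᵢ is the stratum total.
Stratum 1 (Urban): n = 2291; a·d/n = 23·1159/2291 = 11.6355; b·c/n = 850·259/2291 = 96.0934
Stratum 2 (Rural): n = 2466; a·d/n = 30·1234/2466 = 15.0122; b·c/n = 281·921/2466 = 104.9477
OR_MH = (11.6355 + 15.0122) / (96.0934 + 104.9477) = 26.6477 / 201.0411 = 0.13255

0.13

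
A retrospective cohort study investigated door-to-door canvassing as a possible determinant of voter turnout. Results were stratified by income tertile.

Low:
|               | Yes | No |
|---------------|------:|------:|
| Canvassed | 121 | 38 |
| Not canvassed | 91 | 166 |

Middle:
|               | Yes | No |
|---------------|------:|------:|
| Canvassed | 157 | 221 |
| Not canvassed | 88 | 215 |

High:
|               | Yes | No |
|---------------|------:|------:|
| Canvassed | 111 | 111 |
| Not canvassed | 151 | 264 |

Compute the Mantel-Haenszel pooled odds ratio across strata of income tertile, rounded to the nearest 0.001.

OR_MH = Σ(aᵢdᵢ/nᵢ) / Σ(bᵢcᵢ/nᵢ), where nᵢ is the stratum total.
Stratum 1 (Low): n = 416; a·d/n = 121·166/416 = 48.2837; b·c/n = 38·91/416 = 8.3125
Stratum 2 (Middle): n = 681; a·d/n = 157·215/681 = 49.5668; b·c/n = 221·88/681 = 28.5580
Stratum 3 (High): n = 637; a·d/n = 111·264/637 = 46.0031; b·c/n = 111·151/637 = 26.3124
OR_MH = (48.2837 + 49.5668 + 46.0031) / (8.3125 + 28.5580 + 26.3124) = 143.8536 / 63.1829 = 2.27678

2.277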